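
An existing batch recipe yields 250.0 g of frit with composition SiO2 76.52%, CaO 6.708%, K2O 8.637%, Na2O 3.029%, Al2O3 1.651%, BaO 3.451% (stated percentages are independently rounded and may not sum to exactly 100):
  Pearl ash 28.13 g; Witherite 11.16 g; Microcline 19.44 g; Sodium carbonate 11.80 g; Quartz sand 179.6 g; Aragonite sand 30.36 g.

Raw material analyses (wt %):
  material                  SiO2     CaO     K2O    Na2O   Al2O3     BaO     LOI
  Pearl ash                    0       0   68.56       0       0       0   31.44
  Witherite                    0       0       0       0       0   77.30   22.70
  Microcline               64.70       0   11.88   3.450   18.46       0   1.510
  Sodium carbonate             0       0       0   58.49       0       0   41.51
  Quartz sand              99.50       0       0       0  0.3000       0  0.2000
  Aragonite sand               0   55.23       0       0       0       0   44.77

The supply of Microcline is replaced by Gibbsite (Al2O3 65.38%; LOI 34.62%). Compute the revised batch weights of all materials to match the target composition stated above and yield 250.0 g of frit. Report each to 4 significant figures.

Revised batch per 250.0 g frit:
  Pearl ash: 31.49 g
  Witherite: 11.16 g
  Gibbsite: 5.431 g
  Sodium carbonate: 12.95 g
  Quartz sand: 192.3 g
  Aragonite sand: 30.36 g
Total batch = 283.7 g; LOI loss = 33.67 g

Full precision is held all the way through — values along the way are printed rounded to four significant digits alongside each step; a single rounding finalizes each reported result; derived quantities, which include LOI, net glass mass, the six compositions, the yield, the totals, are carried in full float precision, precisely as stated by the question or the answer, from the batch weights per 250.0 g of glass.
Oxide-by-oxide targets in 250.0 g frit:
  SiO2: 76.52% × 250.0 = 191.3 g
  CaO: 6.708% × 250.0 = 16.77 g
  K2O: 8.637% × 250.0 = 21.59 g
  Na2O: 3.029% × 250.0 = 7.572 g
  Al2O3: 1.651% × 250.0 = 4.128 g
  BaO: 3.451% × 250.0 = 8.628 g
A balance pass over the oxides, working from each reported weight, on the stated basis (every target is met by its sum up to rounding of the answer):
  SiO2: 192.3·0.9950 = 191.3 g (target 191.3 g)
  CaO: 30.36·0.5523 = 16.77 g (target 16.77 g)
  K2O: 31.49·0.6856 = 21.59 g (target 21.59 g)
  Na2O: 12.95·0.5849 = 7.574 g (target 7.572 g)
  Al2O3: 5.431·0.6538 + 192.3·0.003000 = 4.128 g (target 4.128 g)
  BaO: 11.16·0.7730 = 8.627 g (target 8.628 g)
Glass-mass sanity pass: the batch minus its LOI: 250.0 g (the Σ of target masses is 250.0 g; basis as stated: 250.0 g — deltas are rounding alone).
Whole-batch sum: Σ batch = 283.7 g; Σ batch·LOI gives LOI loss = 33.67 g; as yield: glass ÷ batch → 88.13%.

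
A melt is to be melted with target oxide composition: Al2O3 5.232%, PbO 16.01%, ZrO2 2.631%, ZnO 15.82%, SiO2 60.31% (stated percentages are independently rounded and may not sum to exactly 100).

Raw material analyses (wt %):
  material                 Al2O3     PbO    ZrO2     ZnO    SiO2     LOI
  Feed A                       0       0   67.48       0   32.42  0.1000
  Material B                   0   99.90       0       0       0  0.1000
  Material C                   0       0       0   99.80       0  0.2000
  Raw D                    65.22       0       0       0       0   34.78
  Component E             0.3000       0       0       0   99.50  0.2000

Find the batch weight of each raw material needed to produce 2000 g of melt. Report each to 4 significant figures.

Every computation runs at full precision throughout; values along the way are printed, rounded to four significant digits, across the worked steps — each reported number receives exactly one rounding — the derived quantities are computed from the weighed amounts at 2000 g of glass in full float precision (ignition loss, net glass mass, the totals, yield, the five compositions), exactly as printed in either problem or answer.
Per-oxide target masses for 2000 g melt:
  Al2O3: 5.232% × 2000 = 104.6 g
  PbO: 16.01% × 2000 = 320.2 g
  ZrO2: 2.631% × 2000 = 52.62 g
  ZnO: 15.82% × 2000 = 316.4 g
  SiO2: 60.31% × 2000 = 1206 g
Oxide-by-oxide audit working from each reported weight, on the stated basis (delivered sums recover each target modulo rounding of the values):
  Al2O3: 155.0·0.6522 + 1187·0.003000 = 104.7 g (target 104.6 g)
  PbO: 320.5·0.9990 = 320.2 g (target 320.2 g)
  ZrO2: 77.98·0.6748 = 52.62 g (target 52.62 g)
  ZnO: 317.0·0.9980 = 316.4 g (target 316.4 g)
  SiO2: 77.98·0.3242 + 1187·0.9950 = 1206 g (target 1206 g)
Glass-mass bookkeeping: whole batch net of LOI = 2000 g (per-oxide target masses sum to 2000 g; the stated basis being 2000 g — any gap is answer rounding).
Summing the batch: Σ batch = 2057 g; ignition loss, Σ(batch × LOI) = 57.32 g; yield, glass over the total, = 97.21%.

Batch per 2000 g melt:
  Feed A: 77.98 g
  Material B: 320.5 g
  Material C: 317.0 g
  Raw D: 155.0 g
  Component E: 1187 g
Total batch = 2057 g; LOI loss = 57.32 g; yield = 97.21%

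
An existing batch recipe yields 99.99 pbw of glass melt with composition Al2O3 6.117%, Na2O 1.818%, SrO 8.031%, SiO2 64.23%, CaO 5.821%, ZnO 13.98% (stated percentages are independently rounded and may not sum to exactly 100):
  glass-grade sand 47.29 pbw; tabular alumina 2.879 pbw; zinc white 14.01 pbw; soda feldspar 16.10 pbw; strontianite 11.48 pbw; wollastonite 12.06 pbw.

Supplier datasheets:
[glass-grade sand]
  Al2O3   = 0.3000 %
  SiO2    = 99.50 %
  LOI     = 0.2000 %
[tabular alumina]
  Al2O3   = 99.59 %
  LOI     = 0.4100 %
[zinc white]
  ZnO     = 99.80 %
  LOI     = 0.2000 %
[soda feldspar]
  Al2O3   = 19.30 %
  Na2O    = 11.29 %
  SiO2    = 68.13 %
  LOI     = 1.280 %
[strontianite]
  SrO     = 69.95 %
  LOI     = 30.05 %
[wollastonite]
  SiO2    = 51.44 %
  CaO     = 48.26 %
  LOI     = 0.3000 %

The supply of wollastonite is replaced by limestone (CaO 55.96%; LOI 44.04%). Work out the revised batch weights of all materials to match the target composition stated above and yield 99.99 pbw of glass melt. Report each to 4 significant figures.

Intermediates are shown rounded off to 4 significant figures within the worked lines — all arithmetic keeps exact precision from start to finish — each reported number carries a single rounding. Derived quantities are computed at full float precision (six oxide percentages, yield, the totals, LOI, net glass mass) using the weight values per 99.99 pbw of glass exactly as printed in the problem or answer text.
Oxide mass targets, per 99.99 pbw glass melt:
  Al2O3: 6.117% × 99.99 = 6.116 pbw
  Na2O: 1.818% × 99.99 = 1.818 pbw
  SrO: 8.031% × 99.99 = 8.030 pbw
  SiO2: 64.23% × 99.99 = 64.22 pbw
  CaO: 5.821% × 99.99 = 5.820 pbw
  ZnO: 13.98% × 99.99 = 13.98 pbw
Oxide-by-oxide audit per the reported batch figures, under the basis named above (each sum matches its target mass within answer rounding):
  Al2O3: 53.52·0.003000 + 2.860·0.9959 + 16.10·0.1930 = 6.116 pbw (target 6.116 pbw)
  Na2O: 16.10·0.1129 = 1.818 pbw (target 1.818 pbw)
  SrO: 11.48·0.6995 = 8.030 pbw (target 8.030 pbw)
  SiO2: 53.52·0.9950 + 16.10·0.6813 = 64.22 pbw (target 64.22 pbw)
  CaO: 10.40·0.5596 = 5.820 pbw (target 5.820 pbw)
  ZnO: 14.01·0.9980 = 13.98 pbw (target 13.98 pbw)
Glass-mass bookkeeping: batch Σ − ignition loss = 99.99 pbw (oxide target masses add up to 99.99 pbw; with the basis standing at 99.99 pbw — gaps are rounding artifacts).
Batch total: Σ batch = 108.4 pbw; ignition loss, Σ(batch × LOI) = 8.383 pbw; yield, glass over the total, = 92.26%.

Revised batch per 99.99 pbw glass melt:
  glass-grade sand: 53.52 pbw
  tabular alumina: 2.860 pbw
  zinc white: 14.01 pbw
  soda feldspar: 16.10 pbw
  strontianite: 11.48 pbw
  limestone: 10.40 pbw
Total batch = 108.4 pbw; LOI loss = 8.383 pbw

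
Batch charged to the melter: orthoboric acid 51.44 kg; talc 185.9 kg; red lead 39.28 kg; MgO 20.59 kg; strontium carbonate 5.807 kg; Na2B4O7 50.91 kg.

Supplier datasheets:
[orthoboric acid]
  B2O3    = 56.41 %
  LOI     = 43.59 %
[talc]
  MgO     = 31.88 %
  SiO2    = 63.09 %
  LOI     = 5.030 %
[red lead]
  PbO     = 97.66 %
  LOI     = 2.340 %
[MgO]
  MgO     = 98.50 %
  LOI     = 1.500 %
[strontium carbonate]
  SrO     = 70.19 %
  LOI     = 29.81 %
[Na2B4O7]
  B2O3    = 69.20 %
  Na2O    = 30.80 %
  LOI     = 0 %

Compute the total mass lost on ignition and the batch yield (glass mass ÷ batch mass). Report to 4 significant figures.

LOI loss = 34.73 kg; glass = 319.2 kg; yield = 90.19%

The whole derivation carries exact precision at all times; in-progress results are shown rounded to 4 significant digits alongside each step; exactly one rounding goes into each reported number. All derived quantities, which include net glass mass, LOI, the totals, the six compositions, yield, are carried in full float precision, precisely as stated by problem or answer, using the weight values for 319.2 kg of glass.
Ignition loss by material:
  orthoboric acid: 51.44 × 0.4359 = 22.42 kg
  talc: 185.9 × 0.05030 = 9.351 kg
  red lead: 39.28 × 0.02340 = 0.9192 kg
  MgO: 20.59 × 0.01500 = 0.3089 kg
  strontium carbonate: 5.807 × 0.2981 = 1.731 kg
  Na2B4O7: 50.91 × 0 = 0 kg
Total LOI = 34.73 kg
Glass = batch − LOI = 353.9 − 34.73 = 319.2 kg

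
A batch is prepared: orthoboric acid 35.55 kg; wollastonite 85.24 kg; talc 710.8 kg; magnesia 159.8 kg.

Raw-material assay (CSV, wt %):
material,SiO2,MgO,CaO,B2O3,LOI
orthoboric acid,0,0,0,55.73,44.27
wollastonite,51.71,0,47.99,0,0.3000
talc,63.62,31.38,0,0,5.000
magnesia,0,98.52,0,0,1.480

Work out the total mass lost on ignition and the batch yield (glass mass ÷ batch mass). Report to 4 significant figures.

Values along the way are displayed rounded to four significant figures at each printed step — full float precision is kept end to end; every reported number receives exactly one rounding; the derived quantities are recomputed using the weight values per 937.5 kg of glass in full float precision (yield, ignition loss, the four compositions, net glass mass, the totals), exactly as printed in the problem or answer text.
Ignition loss by material:
  orthoboric acid: 35.55 × 0.4427 = 15.74 kg
  wollastonite: 85.24 × 0.003000 = 0.2557 kg
  talc: 710.8 × 0.05000 = 35.54 kg
  magnesia: 159.8 × 0.01480 = 2.365 kg
Total LOI = 53.90 kg
Glass = batch − LOI = 991.4 − 53.90 = 937.5 kg

LOI loss = 53.90 kg; glass = 937.5 kg; yield = 94.56%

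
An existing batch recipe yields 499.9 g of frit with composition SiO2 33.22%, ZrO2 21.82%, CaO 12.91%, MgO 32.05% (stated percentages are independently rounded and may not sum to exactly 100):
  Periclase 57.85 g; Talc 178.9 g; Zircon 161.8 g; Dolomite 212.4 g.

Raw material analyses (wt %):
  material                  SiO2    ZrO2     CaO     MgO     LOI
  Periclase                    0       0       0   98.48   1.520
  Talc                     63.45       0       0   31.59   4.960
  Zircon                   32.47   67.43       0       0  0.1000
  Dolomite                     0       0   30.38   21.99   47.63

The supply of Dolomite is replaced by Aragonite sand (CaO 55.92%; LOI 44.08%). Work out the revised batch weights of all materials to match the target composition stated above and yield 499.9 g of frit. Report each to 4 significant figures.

The working math runs at exact precision at each step. Intermediates are shown (rounded to 4 significant digits) when written out — every reported value takes just one rounding — derived quantities, including glass mass, LOI, totals, four oxide percentages, yield, are re-derived from the weighed amounts for 499.9 g of glass at full float precision as given in the problem or the answer.
The oxide mass targets at 499.9 g frit:
  SiO2: 33.22% × 499.9 = 166.1 g
  ZrO2: 21.82% × 499.9 = 109.1 g
  CaO: 12.91% × 499.9 = 64.54 g
  MgO: 32.05% × 499.9 = 160.2 g
Balance tally, oxide-wise, using the reported weights, relative to the basis at hand (delivered sums recover each target up to rounding of the answer):
  SiO2: 178.9·0.6345 + 161.8·0.3247 = 166.0 g (target 166.1 g)
  ZrO2: 161.8·0.6743 = 109.1 g (target 109.1 g)
  CaO: 115.4·0.5592 = 64.53 g (target 64.54 g)
  MgO: 105.3·0.9848 + 178.9·0.3159 = 160.2 g (target 160.2 g)
Glass mass check: total charge less LOI = 499.9 g (summing oxide targets gives 499.9 g; the stated basis being 499.9 g — gaps are rounding artifacts).
Batch grand total — Σ batch = 561.4 g; LOI loss = Σ batch·LOI = 61.50 g; yield = glass ÷ total batch = 89.04%.

Revised batch per 499.9 g frit:
  Periclase: 105.3 g
  Talc: 178.9 g
  Zircon: 161.8 g
  Aragonite sand: 115.4 g
Total batch = 561.4 g; LOI loss = 61.50 g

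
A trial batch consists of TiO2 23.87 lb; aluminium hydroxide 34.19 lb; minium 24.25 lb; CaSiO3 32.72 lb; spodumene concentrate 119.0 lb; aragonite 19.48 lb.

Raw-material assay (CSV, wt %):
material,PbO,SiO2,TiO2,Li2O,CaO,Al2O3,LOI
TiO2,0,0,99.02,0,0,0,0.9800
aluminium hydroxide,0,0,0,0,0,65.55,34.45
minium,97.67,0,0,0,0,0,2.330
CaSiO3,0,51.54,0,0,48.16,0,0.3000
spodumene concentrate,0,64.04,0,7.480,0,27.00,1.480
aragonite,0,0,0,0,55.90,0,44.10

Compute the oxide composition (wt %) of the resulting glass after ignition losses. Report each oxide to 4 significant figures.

All internal work keeps full float precision at each step. In-progress results are shown rounded to four significant figures. Exactly one rounding is applied to each reported figure. All derived quantities, including LOI, totals, the six compositions, the yield, net glass mass, are computed using the weight values on 230.5 lb of glass in full float precision exactly as shown in the problem or answer text.
Delivered oxide masses:
  PbO: 24.25·0.9767 = 23.68 lb
  SiO2: 32.72·0.5154 + 119.0·0.6404 = 93.07 lb
  TiO2: 23.87·0.9902 = 23.64 lb
  Li2O: 119.0·0.07480 = 8.901 lb
  CaO: 32.72·0.4816 + 19.48·0.5590 = 26.65 lb
  Al2O3: 34.19·0.6555 + 119.0·0.2700 = 54.54 lb
LOI: 23.87·0.009800 + 34.19·0.3445 + 24.25·0.02330 + 32.72·0.003000 + 119.0·0.01480 + 19.48·0.4410 = 23.03 lb
Glass = total batch minus LOI = 253.5 − 23.03 = 230.5 lb (consistent with Σ oxide mass)
wt %: oxide over glass, times 100

Glass mass = 230.5 lb (batch 253.5 − LOI 23.03).
Composition: PbO 10.28%, SiO2 40.38%, TiO2 10.26%, Li2O 3.862%, CaO 11.56%, Al2O3 23.66%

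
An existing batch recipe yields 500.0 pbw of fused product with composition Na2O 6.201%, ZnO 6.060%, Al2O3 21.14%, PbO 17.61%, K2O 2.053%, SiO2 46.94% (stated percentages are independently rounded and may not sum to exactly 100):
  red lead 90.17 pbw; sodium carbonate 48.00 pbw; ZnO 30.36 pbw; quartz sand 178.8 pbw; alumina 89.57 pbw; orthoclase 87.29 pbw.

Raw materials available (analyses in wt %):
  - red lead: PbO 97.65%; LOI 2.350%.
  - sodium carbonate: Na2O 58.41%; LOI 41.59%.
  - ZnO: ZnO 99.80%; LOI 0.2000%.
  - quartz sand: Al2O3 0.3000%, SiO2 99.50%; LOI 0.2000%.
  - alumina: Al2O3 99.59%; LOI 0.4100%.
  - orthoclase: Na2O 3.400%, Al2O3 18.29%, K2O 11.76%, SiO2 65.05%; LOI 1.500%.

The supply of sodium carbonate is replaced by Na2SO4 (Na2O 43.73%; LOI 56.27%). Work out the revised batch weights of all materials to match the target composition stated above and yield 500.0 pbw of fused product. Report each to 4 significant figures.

Revised batch per 500.0 pbw fused product:
  red lead: 90.17 pbw
  Na2SO4: 64.11 pbw
  ZnO: 30.36 pbw
  quartz sand: 178.8 pbw
  alumina: 89.57 pbw
  orthoclase: 87.29 pbw
Total batch = 540.3 pbw; LOI loss = 40.29 pbw

In-progress results appear with 4-significant-digit rounding at each printed step; each numeric step maintains full precision through every step. Every reported result is rounded exactly once — the derived quantities are recomputed at full precision (totals, ignition loss, the yield, glass mass, the six compositions) using the weight values per 500.0 pbw of glass as set out in either problem or answer.
Oxide-by-oxide targets in 500.0 pbw fused product:
  Na2O: 6.201% × 500.0 = 31.00 pbw
  ZnO: 6.060% × 500.0 = 30.30 pbw
  Al2O3: 21.14% × 500.0 = 105.7 pbw
  PbO: 17.61% × 500.0 = 88.05 pbw
  K2O: 2.053% × 500.0 = 10.26 pbw
  SiO2: 46.94% × 500.0 = 234.7 pbw
Per-oxide balance check working from each reported weight, for the quoted basis mass (every target is met by its sum up to rounding of the answer):
  Na2O: 64.11·0.4373 + 87.29·0.03400 = 31.00 pbw (target 31.00 pbw)
  ZnO: 30.36·0.9980 = 30.30 pbw (target 30.30 pbw)
  Al2O3: 178.8·0.003000 + 89.57·0.9959 + 87.29·0.1829 = 105.7 pbw (target 105.7 pbw)
  PbO: 90.17·0.9765 = 88.05 pbw (target 88.05 pbw)
  K2O: 87.29·0.1176 = 10.27 pbw (target 10.26 pbw)
  SiO2: 178.8·0.9950 + 87.29·0.6505 = 234.7 pbw (target 234.7 pbw)
Auditing the glass mass value: total charge less LOI = 500.0 pbw (summing oxide targets gives 500.0 pbw; with the basis standing at 500.0 pbw — rounding explains the deltas).
Adding the batch up: Σ batch = 540.3 pbw; ignition loss, Σ(batch × LOI) = 40.29 pbw; as yield: glass ÷ batch → 92.54%.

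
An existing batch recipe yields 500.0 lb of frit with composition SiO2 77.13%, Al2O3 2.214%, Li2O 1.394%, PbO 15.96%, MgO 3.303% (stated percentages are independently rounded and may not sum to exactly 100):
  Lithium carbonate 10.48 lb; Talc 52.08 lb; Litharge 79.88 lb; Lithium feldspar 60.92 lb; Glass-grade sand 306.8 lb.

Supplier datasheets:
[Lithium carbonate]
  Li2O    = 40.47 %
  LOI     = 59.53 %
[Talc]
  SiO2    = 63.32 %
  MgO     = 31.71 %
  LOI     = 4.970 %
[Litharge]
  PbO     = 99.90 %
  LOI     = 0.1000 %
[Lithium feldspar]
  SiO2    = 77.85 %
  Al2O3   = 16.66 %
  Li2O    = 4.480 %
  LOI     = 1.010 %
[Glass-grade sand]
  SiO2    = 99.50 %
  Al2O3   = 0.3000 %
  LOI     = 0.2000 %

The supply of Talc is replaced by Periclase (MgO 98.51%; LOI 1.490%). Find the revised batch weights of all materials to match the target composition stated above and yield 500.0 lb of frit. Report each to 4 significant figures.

Revised batch per 500.0 lb frit:
  Lithium carbonate: 10.55 lb
  Periclase: 16.76 lb
  Litharge: 79.88 lb
  Lithium feldspar: 60.32 lb
  Glass-grade sand: 340.4 lb
Total batch = 507.9 lb; LOI loss = 7.900 lb

In-progress results are printed, rounded to four significant figures, in the working; all internal work keeps full precision end to end; exactly one rounding lands on every reported value; all derived quantities are carried using the weight values at 500.0 lb of glass in exact precision (LOI, glass mass, yield, five oxide percentages, totals) precisely as stated by the problem or the answer.
The oxide mass targets at 500.0 lb frit:
  SiO2: 77.13% × 500.0 = 385.6 lb
  Al2O3: 2.214% × 500.0 = 11.07 lb
  Li2O: 1.394% × 500.0 = 6.970 lb
  PbO: 15.96% × 500.0 = 79.80 lb
  MgO: 3.303% × 500.0 = 16.52 lb
Mass-balance tally per oxide with the batch weights as given, against the basis in use (target by target, the sums agree net of answer rounding effects):
  SiO2: 60.32·0.7785 + 340.4·0.9950 = 385.7 lb (target 385.6 lb)
  Al2O3: 60.32·0.1666 + 340.4·0.003000 = 11.07 lb (target 11.07 lb)
  Li2O: 10.55·0.4047 + 60.32·0.04480 = 6.972 lb (target 6.970 lb)
  PbO: 79.88·0.9990 = 79.80 lb (target 79.80 lb)
  MgO: 16.76·0.9851 = 16.51 lb (target 16.52 lb)
Glass mass check: whole batch net of LOI = 500.0 lb (oxide target masses add up to 500.0 lb; the stated basis being 500.0 lb — rounding explains the deltas).
Whole-batch sum: Σ batch = 507.9 lb; Σ batch·LOI gives LOI loss = 7.900 lb; yield = glass ÷ total batch = 98.44%.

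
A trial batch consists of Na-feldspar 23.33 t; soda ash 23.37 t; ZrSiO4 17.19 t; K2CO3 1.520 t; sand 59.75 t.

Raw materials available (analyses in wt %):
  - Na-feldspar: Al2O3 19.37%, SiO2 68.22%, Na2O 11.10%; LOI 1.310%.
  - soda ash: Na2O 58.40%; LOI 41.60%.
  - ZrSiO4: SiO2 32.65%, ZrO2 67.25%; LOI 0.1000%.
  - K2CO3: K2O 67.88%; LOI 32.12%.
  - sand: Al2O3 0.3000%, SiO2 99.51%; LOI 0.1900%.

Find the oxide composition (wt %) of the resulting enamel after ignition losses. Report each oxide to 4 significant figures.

All arithmetic keeps exact precision through the solve; intermediates appear, with 4-significant-digit rounding, in the printout — every reported result is rounded exactly once — all derived quantities (ignition loss, the totals, the five compositions, net glass mass, the yield) are computed from the weighed amounts on 114.5 t of glass in exact precision, exactly as printed in the problem or answer text.
Oxide masses out of the charge:
  Al2O3: 23.33·0.1937 + 59.75·0.003000 = 4.698 t
  SiO2: 23.33·0.6822 + 17.19·0.3265 + 59.75·0.9951 = 80.99 t
  ZrO2: 17.19·0.6725 = 11.56 t
  Na2O: 23.33·0.1110 + 23.37·0.5840 = 16.24 t
  K2O: 1.520·0.6788 = 1.032 t
LOI: 23.33·0.01310 + 23.37·0.4160 + 17.19·0.001000 + 1.520·0.3212 + 59.75·0.001900 = 10.65 t
Net of LOI, the glass mass = 125.2 − 10.65 = 114.5 t (matching Σ of the oxides)
each wt % is 100 × oxide ÷ glass

Glass mass = 114.5 t (batch 125.2 − LOI 10.65).
Composition: Al2O3 4.103%, SiO2 70.72%, ZrO2 10.10%, Na2O 14.18%, K2O 0.9010%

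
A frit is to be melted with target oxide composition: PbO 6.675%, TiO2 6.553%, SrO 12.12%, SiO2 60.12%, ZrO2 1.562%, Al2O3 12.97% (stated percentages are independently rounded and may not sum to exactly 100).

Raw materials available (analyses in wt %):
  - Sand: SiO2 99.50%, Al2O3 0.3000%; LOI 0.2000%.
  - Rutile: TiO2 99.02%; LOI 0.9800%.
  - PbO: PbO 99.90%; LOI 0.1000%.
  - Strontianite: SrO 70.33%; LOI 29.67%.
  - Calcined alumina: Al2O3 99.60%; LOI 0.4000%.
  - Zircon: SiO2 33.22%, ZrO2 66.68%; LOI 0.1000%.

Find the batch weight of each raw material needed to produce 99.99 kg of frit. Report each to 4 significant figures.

In-progress results are displayed with 4-significant-digit rounding within the worked lines. All internal work keeps exact precision at each step; every reported figure is rounded once only — the derived quantities, including yield, glass mass, the totals, LOI, the six compositions, are recomputed from the weighed amounts per 99.99 kg of glass in full precision, as quoted within the question or the answer.
Target masses of each oxide per 99.99 kg frit:
  PbO: 6.675% × 99.99 = 6.674 kg
  TiO2: 6.553% × 99.99 = 6.552 kg
  SrO: 12.12% × 99.99 = 12.12 kg
  SiO2: 60.12% × 99.99 = 60.11 kg
  ZrO2: 1.562% × 99.99 = 1.562 kg
  Al2O3: 12.97% × 99.99 = 12.97 kg
Sums-versus-targets review working from each reported weight, at the basis given (delivered sums recover each target given rounding of the digits):
  PbO: 6.681·0.9990 = 6.674 kg (target 6.674 kg)
  TiO2: 6.617·0.9902 = 6.552 kg (target 6.552 kg)
  SrO: 17.23·0.7033 = 12.12 kg (target 12.12 kg)
  SiO2: 59.63·0.9950 + 2.342·0.3322 = 60.11 kg (target 60.11 kg)
  ZrO2: 2.342·0.6668 = 1.562 kg (target 1.562 kg)
  Al2O3: 59.63·0.003000 + 12.84·0.9960 = 12.97 kg (target 12.97 kg)
Glass-mass closure: Σ batch − LOI loss = 99.98 kg (the targets, summed, come to 99.99 kg; stated basis 99.99 kg — deltas are rounding alone).
Batch grand total — Σ batch = 105.3 kg; LOI removed, Σ of batch·LOI: 5.357 kg; yield: glass divided by total = 94.91%.

Batch per 99.99 kg frit:
  Sand: 59.63 kg
  Rutile: 6.617 kg
  PbO: 6.681 kg
  Strontianite: 17.23 kg
  Calcined alumina: 12.84 kg
  Zircon: 2.342 kg
Total batch = 105.3 kg; LOI loss = 5.357 kg; yield = 94.91%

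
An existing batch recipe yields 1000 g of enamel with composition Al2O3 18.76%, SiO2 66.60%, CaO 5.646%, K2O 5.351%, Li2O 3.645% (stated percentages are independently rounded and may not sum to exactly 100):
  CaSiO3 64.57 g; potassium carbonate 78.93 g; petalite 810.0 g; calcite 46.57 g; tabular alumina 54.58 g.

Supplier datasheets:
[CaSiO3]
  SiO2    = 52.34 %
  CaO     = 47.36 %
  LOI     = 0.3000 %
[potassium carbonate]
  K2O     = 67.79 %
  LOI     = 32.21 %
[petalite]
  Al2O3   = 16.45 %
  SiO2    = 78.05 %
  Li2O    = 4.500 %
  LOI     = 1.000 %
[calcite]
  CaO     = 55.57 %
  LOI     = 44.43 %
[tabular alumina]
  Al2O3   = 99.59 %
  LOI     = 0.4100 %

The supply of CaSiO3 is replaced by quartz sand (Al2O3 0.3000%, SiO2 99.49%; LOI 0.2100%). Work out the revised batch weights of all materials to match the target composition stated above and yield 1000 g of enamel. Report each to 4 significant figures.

Revised batch per 1000 g enamel:
  quartz sand: 33.97 g
  potassium carbonate: 78.93 g
  petalite: 810.0 g
  calcite: 101.6 g
  tabular alumina: 54.48 g
Total batch = 1079 g; LOI loss = 78.96 g

Each numeric step keeps full float precision end to end — mid-chain values are shown rounded off to 4 significant figures as written. Exactly one rounding is applied to every reported number — the derived quantities, which include the five compositions, totals, glass mass, ignition loss, yield, are carried in exact precision, as written in question or answer, using the weight values on 1000 g of glass.
The oxide mass targets at 1000 g enamel:
  Al2O3: 18.76% × 1000 = 187.6 g
  SiO2: 66.60% × 1000 = 666.0 g
  CaO: 5.646% × 1000 = 56.46 g
  K2O: 5.351% × 1000 = 53.51 g
  Li2O: 3.645% × 1000 = 36.45 g
Checking each oxide sum using the reported weights, on the stated basis (oxide sums agree with the targets within answer rounding):
  Al2O3: 33.97·0.003000 + 810.0·0.1645 + 54.48·0.9959 = 187.6 g (target 187.6 g)
  SiO2: 33.97·0.9949 + 810.0·0.7805 = 666.0 g (target 666.0 g)
  CaO: 101.6·0.5557 = 56.46 g (target 56.46 g)
  K2O: 78.93·0.6779 = 53.51 g (target 53.51 g)
  Li2O: 810.0·0.04500 = 36.45 g (target 36.45 g)
Glass-mass bookkeeping: batch Σ − ignition loss = 1000 g (summing oxide targets gives 1000 g; with the basis standing at 1000 g — rounding explains the deltas).
Adding the batch up: Σ batch = 1079 g; LOI loss = Σ batch·LOI = 78.96 g; as yield: glass ÷ batch → 92.68%.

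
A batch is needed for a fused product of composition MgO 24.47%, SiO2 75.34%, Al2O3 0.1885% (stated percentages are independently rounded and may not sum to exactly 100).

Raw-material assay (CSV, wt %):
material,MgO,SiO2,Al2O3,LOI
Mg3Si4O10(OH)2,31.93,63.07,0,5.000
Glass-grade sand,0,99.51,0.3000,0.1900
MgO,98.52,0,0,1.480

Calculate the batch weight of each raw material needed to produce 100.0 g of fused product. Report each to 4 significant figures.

Batch per 100.0 g fused product:
  Mg3Si4O10(OH)2: 20.32 g
  Glass-grade sand: 62.83 g
  MgO: 18.25 g
Total batch = 101.4 g; LOI loss = 1.405 g; yield = 98.61%

Working values appear, with 4-significant-digit rounding, when written out — every computation runs at exact precision through the solve; every reported result is rounded just once. All derived quantities (net glass mass, the three compositions, totals, the yield, LOI) are computed using the weight values for 100.0 g of glass in full precision as quoted within the problem or the answer.
Oxide mass targets, per 100.0 g fused product:
  MgO: 24.47% × 100.0 = 24.47 g
  SiO2: 75.34% × 100.0 = 75.34 g
  Al2O3: 0.1885% × 100.0 = 0.1885 g
Oxide-by-oxide audit using the reported weights, against the basis in use (sum by sum, the targets are met modulo rounding of the values):
  MgO: 20.32·0.3193 + 18.25·0.9852 = 24.47 g (target 24.47 g)
  SiO2: 20.32·0.6307 + 62.83·0.9951 = 75.34 g (target 75.34 g)
  Al2O3: 62.83·0.003000 = 0.1885 g (target 0.1885 g)
Glass-mass bookkeeping: total batch − LOI = 99.99 g (the targets, summed, come to 100.0 g; the stated basis being 100.0 g — differing by rounding only).
Batch grand total — Σ batch = 101.4 g; loss to ignition Σ batch·LOI = 1.405 g; glass ÷ batch gives a yield of 98.61%.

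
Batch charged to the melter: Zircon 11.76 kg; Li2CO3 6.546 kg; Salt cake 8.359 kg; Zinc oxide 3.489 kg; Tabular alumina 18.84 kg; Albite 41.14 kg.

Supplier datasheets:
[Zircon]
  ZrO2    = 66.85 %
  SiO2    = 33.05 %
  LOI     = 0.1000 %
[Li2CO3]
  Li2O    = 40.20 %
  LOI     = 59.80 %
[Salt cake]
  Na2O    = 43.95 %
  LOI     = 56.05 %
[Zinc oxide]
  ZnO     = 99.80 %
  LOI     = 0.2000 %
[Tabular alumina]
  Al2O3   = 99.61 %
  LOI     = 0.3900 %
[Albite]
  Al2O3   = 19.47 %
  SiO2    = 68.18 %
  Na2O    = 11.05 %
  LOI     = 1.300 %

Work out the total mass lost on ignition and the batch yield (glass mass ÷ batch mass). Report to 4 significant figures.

The whole derivation carries full float precision in every operation — intermediates are shown rounded off to 4 significant figures between the steps; exactly one rounding is applied to every reported figure. The derived quantities, including net glass mass, the yield, totals, LOI, six oxide percentages, are carried using the weight values at 80.91 kg of glass in full precision as written in either problem or answer.
Loss on ignition, line by line:
  Zircon: 11.76 × 0.001000 = 0.01176 kg
  Li2CO3: 6.546 × 0.5980 = 3.915 kg
  Salt cake: 8.359 × 0.5605 = 4.685 kg
  Zinc oxide: 3.489 × 0.002000 = 0.006978 kg
  Tabular alumina: 18.84 × 0.003900 = 0.07348 kg
  Albite: 41.14 × 0.01300 = 0.5348 kg
Total LOI = 9.227 kg
Glass = batch − LOI = 90.13 − 9.227 = 80.91 kg

LOI loss = 9.227 kg; glass = 80.91 kg; yield = 89.76%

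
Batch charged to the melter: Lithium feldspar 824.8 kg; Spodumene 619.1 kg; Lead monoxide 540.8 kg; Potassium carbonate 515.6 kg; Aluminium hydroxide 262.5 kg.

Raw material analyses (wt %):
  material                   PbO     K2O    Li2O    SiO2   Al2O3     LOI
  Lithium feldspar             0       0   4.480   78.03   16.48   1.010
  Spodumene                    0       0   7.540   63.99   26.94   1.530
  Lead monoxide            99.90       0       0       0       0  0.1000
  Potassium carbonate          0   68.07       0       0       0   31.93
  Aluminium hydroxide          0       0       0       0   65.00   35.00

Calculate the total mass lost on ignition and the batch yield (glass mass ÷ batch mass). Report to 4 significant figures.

All internal work keeps exact precision in all steps. Values along the way are displayed, rounded to four significant figures, on the page. Each reported value is rounded only once — all derived quantities (totals, glass mass, LOI, the five compositions, the yield) are carried at full precision from the batch weights for 2488 kg of glass, as set out in the problem or the answer.
LOI of each material in turn:
  Lithium feldspar: 824.8 × 0.01010 = 8.330 kg
  Spodumene: 619.1 × 0.01530 = 9.472 kg
  Lead monoxide: 540.8 × 0.001000 = 0.5408 kg
  Potassium carbonate: 515.6 × 0.3193 = 164.6 kg
  Aluminium hydroxide: 262.5 × 0.3500 = 91.88 kg
Total LOI = 274.8 kg
Glass = batch − LOI = 2763 − 274.8 = 2488 kg

LOI loss = 274.8 kg; glass = 2488 kg; yield = 90.05%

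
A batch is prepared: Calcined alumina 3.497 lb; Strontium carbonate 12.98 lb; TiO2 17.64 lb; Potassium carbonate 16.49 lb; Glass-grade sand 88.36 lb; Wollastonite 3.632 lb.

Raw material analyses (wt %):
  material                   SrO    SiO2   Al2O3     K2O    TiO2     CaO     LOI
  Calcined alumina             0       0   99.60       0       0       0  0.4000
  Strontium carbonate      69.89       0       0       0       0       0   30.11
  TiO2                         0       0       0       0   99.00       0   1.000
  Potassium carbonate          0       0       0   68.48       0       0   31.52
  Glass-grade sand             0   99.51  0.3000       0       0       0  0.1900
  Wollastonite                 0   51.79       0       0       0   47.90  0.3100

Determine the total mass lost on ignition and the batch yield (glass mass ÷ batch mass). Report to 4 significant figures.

LOI loss = 9.475 lb; glass = 133.1 lb; yield = 93.36%

The whole derivation carries full precision in every operation. Values along the way are printed rounded to 4 significant digits between the steps. Each reported result is rounded only once. All derived quantities are carried at full precision (the six compositions, the yield, ignition loss, the totals, net glass mass) from the weighed amounts at 133.1 lb of glass as quoted within the problem or answer text.
Per-material ignition loss:
  Calcined alumina: 3.497 × 0.004000 = 0.01399 lb
  Strontium carbonate: 12.98 × 0.3011 = 3.908 lb
  TiO2: 17.64 × 0.01000 = 0.1764 lb
  Potassium carbonate: 16.49 × 0.3152 = 5.198 lb
  Glass-grade sand: 88.36 × 0.001900 = 0.1679 lb
  Wollastonite: 3.632 × 0.003100 = 0.01126 lb
Total LOI = 9.475 lb
Glass = batch − LOI = 142.6 − 9.475 = 133.1 lb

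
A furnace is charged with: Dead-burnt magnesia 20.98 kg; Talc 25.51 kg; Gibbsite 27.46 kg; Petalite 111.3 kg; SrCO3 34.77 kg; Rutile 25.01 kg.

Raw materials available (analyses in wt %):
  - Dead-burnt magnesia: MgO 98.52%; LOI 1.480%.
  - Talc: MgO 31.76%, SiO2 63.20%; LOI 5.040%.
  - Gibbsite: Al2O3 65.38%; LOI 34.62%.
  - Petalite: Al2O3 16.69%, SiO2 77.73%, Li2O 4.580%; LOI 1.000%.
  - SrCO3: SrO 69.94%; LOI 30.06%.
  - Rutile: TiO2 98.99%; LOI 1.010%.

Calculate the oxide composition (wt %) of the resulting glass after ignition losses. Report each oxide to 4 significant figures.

Glass mass = 222.1 kg (batch 245.0 − LOI 22.92).
Composition: Al2O3 16.45%, MgO 12.95%, SiO2 46.21%, TiO2 11.15%, SrO 10.95%, Li2O 2.295%

Intermediates are displayed with 4-significant-figure rounding in the working; the working math runs at exact precision throughout — every reported value is rounded only once — derived quantities, including LOI, glass mass, yield, the totals, the six compositions, are re-derived from the weighed amounts per 222.1 kg of glass in exact precision, as they appear in question or answer.
Delivered oxide masses:
  Al2O3: 27.46·0.6538 + 111.3·0.1669 = 36.53 kg
  MgO: 20.98·0.9852 + 25.51·0.3176 = 28.77 kg
  SiO2: 25.51·0.6320 + 111.3·0.7773 = 102.6 kg
  TiO2: 25.01·0.9899 = 24.76 kg
  SrO: 34.77·0.6994 = 24.32 kg
  Li2O: 111.3·0.04580 = 5.098 kg
LOI: 20.98·0.01480 + 25.51·0.05040 + 27.46·0.3462 + 111.3·0.01000 + 34.77·0.3006 + 25.01·0.01010 = 22.92 kg
batch − LOI leaves glass = 245.0 − 22.92 = 222.1 kg (the oxide masses sum to this)
wt %: oxide over glass, times 100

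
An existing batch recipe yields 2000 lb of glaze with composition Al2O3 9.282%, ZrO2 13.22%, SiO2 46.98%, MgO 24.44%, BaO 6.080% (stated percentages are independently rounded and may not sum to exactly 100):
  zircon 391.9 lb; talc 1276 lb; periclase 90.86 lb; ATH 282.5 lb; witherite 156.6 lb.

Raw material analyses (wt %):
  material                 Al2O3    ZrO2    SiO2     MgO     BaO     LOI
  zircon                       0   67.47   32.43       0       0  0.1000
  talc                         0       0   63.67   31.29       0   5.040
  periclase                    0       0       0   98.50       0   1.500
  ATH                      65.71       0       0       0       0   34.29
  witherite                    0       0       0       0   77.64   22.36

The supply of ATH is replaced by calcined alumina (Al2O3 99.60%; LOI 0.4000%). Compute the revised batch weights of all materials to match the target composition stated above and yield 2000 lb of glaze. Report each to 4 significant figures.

Revised batch per 2000 lb glaze:
  zircon: 391.9 lb
  talc: 1276 lb
  periclase: 90.86 lb
  calcined alumina: 186.4 lb
  witherite: 156.6 lb
Total batch = 2102 lb; LOI loss = 101.8 lb

All arithmetic runs at full float precision from first step to last. Intermediates are printed (rounded to 4 significant digits) as written — every reported value takes exactly one rounding. All derived quantities (net glass mass, five oxide percentages, ignition loss, the yield, totals) are carried from the weighed amounts for 2000 lb of glass at exact precision precisely as stated by problem or answer.
Oxide-by-oxide targets in 2000 lb glaze:
  Al2O3: 9.282% × 2000 = 185.6 lb
  ZrO2: 13.22% × 2000 = 264.4 lb
  SiO2: 46.98% × 2000 = 939.6 lb
  MgO: 24.44% × 2000 = 488.8 lb
  BaO: 6.080% × 2000 = 121.6 lb
Per-oxide balance check using the reported weights, on the stated basis (oxide sums agree with the targets once rounding is allowed for):
  Al2O3: 186.4·0.9960 = 185.7 lb (target 185.6 lb)
  ZrO2: 391.9·0.6747 = 264.4 lb (target 264.4 lb)
  SiO2: 391.9·0.3243 + 1276·0.6367 = 939.5 lb (target 939.6 lb)
  MgO: 1276·0.3129 + 90.86·0.9850 = 488.8 lb (target 488.8 lb)
  BaO: 156.6·0.7764 = 121.6 lb (target 121.6 lb)
Mass balance on the glass: Σ batch − LOI loss = 2000 lb (oxide target masses add up to 2000 lb; basis as stated: 2000 lb — any gap is answer rounding).
Batch total: Σ batch = 2102 lb; loss to ignition Σ batch·LOI = 101.8 lb; glass ÷ batch gives a yield of 95.16%.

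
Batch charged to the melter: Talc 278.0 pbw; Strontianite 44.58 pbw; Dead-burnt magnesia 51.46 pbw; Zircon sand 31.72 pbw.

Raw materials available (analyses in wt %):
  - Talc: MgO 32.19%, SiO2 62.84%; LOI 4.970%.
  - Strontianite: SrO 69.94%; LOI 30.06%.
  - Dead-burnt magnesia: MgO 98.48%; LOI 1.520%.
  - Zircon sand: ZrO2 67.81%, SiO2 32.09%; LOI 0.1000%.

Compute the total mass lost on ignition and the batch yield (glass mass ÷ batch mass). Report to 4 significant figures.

Mid-chain values are printed, with 4-significant-digit rounding, in the printout. Each numeric step carries full precision from first step to last — every reported number undergoes a single rounding — derived quantities are recomputed in exact precision (the yield, the four compositions, the totals, net glass mass, LOI) from the batch weights on 377.7 pbw of glass as set out in the question or the answer.
Each material's LOI contribution:
  Talc: 278.0 × 0.04970 = 13.82 pbw
  Strontianite: 44.58 × 0.3006 = 13.40 pbw
  Dead-burnt magnesia: 51.46 × 0.01520 = 0.7822 pbw
  Zircon sand: 31.72 × 0.001000 = 0.03172 pbw
Total LOI = 28.03 pbw
Glass = batch − LOI = 405.8 − 28.03 = 377.7 pbw

LOI loss = 28.03 pbw; glass = 377.7 pbw; yield = 93.09%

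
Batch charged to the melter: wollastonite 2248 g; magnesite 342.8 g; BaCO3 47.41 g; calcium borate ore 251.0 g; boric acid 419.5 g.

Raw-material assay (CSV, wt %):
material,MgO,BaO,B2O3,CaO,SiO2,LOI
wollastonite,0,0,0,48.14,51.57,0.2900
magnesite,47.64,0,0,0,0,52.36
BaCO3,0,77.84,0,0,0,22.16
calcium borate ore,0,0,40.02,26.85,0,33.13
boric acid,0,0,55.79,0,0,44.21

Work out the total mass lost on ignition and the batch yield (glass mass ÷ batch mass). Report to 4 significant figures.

Intermediates are displayed with 4-significant-figure rounding within the worked lines; every computation maintains exact precision at every stage — every reported value is rounded once only — all derived quantities, which include net glass mass, LOI, yield, the totals, five oxide percentages, are re-derived at full float precision, precisely as stated by problem or answer, from the weighed amounts for 2844 g of glass.
Ignition loss by material:
  wollastonite: 2248 × 0.002900 = 6.519 g
  magnesite: 342.8 × 0.5236 = 179.5 g
  BaCO3: 47.41 × 0.2216 = 10.51 g
  calcium borate ore: 251.0 × 0.3313 = 83.16 g
  boric acid: 419.5 × 0.4421 = 185.5 g
Total LOI = 465.1 g
Glass = batch − LOI = 3309 − 465.1 = 2844 g

LOI loss = 465.1 g; glass = 2844 g; yield = 85.94%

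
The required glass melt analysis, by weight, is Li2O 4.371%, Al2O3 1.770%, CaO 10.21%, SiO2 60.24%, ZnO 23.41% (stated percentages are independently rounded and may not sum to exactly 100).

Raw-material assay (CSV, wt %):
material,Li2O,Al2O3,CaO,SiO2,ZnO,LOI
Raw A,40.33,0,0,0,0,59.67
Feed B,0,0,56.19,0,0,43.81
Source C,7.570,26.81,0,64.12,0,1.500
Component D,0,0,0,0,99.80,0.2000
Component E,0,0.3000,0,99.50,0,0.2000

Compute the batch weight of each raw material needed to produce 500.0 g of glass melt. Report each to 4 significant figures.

Batch per 500.0 g glass melt:
  Raw A: 48.59 g
  Feed B: 90.85 g
  Source C: 29.84 g
  Component D: 117.3 g
  Component E: 283.5 g
Total batch = 570.1 g; LOI loss = 70.04 g; yield = 87.71%

Intermediates are printed rounded off to 4 significant digits in the working; the whole derivation keeps exact precision end to end — each reported number takes a single rounding. Derived quantities, including five oxide percentages, the totals, net glass mass, ignition loss, yield, are computed using the weight values on 500.0 g of glass in full precision, as they appear in the problem or answer text.
Per-oxide target masses for 500.0 g glass melt:
  Li2O: 4.371% × 500.0 = 21.86 g
  Al2O3: 1.770% × 500.0 = 8.850 g
  CaO: 10.21% × 500.0 = 51.05 g
  SiO2: 60.24% × 500.0 = 301.2 g
  ZnO: 23.41% × 500.0 = 117.0 g
Verifying the oxide balance on the weights just shown, under the basis named above (sum by sum, the targets are met net of answer rounding effects):
  Li2O: 48.59·0.4033 + 29.84·0.07570 = 21.86 g (target 21.86 g)
  Al2O3: 29.84·0.2681 + 283.5·0.003000 = 8.851 g (target 8.850 g)
  CaO: 90.85·0.5619 = 51.05 g (target 51.05 g)
  SiO2: 29.84·0.6412 + 283.5·0.9950 = 301.2 g (target 301.2 g)
  ZnO: 117.3·0.9980 = 117.1 g (target 117.0 g)
Consistency of the glass mass: the batch minus its LOI: 500.0 g (the targets, summed, come to 500.0 g; basis as stated: 500.0 g — a pure rounding effect).
Summing the batch: Σ batch = 570.1 g; LOI loss = Σ batch·LOI = 70.04 g; glass ÷ batch gives a yield of 87.71%.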